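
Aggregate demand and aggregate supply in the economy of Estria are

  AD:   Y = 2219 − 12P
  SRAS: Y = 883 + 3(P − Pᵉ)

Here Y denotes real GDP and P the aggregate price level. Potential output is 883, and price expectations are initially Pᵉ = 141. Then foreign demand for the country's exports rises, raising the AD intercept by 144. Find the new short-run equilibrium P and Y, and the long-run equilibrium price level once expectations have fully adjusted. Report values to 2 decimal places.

AD shifts right: new AD is Y = 2363 − 12P. With Pᵉ = 141, SRAS is Y = 460 + 3P.
Short run: 2363 − 12P = 460 + 3P gives 1903 = 15P, so P = 126.87 and Y = 2363 − 12P = 840.60.
Y = 840.60 is below potential 883; expectations adjust and SRAS shifts right until Y = 883.
Long run: on the new AD curve, 883 = 2363 − 12P gives P = 123.33.

Short run: P = 126.87, Y = 840.60. Long run: P = 123.33.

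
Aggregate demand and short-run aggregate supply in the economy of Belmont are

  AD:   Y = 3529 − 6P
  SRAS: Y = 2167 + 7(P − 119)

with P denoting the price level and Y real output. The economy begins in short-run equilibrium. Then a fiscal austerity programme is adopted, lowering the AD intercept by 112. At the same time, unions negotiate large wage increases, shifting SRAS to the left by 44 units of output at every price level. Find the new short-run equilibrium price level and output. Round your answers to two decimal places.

After both shocks: AD is Y = 3417 − 6P and SRAS is Y = 1290 + 7P.
Setting them equal: 2127 = 13P, so P = 163.62.
Substituting into AD, Y = 2435.31.

P = 163.62, Y = 2435.31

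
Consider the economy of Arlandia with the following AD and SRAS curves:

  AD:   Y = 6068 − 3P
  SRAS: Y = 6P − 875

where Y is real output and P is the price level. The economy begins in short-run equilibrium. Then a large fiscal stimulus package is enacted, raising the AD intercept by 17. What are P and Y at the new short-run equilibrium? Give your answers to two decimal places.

This is a positive demand shock: AD shifts right.
New AD: Y = 6085 − 3P.
Set AD = SRAS: 6085 − 3P = 6P − 875, so 6960 = 9P and P = 773.33.
Substituting into AD, Y = 3765.00.

P = 773.33, Y = 3765.00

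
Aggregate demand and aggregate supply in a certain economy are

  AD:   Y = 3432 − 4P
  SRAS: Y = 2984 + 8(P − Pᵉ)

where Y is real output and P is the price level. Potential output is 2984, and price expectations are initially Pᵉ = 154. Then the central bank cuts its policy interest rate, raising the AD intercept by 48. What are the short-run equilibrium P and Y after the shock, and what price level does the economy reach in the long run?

Short run: P = 144, Y = 2904. Long run: P = 124.

AD shifts right: new AD is Y = 3480 − 4P. With Pᵉ = 154, SRAS is Y = 1752 + 8P.
Short run: 3480 − 4P = 1752 + 8P gives 1728 = 12P, so P = 144 and Y = 3480 − 4·144 = 2904.
Y = 2904 is below potential 2984; expectations adjust and SRAS shifts right until Y = 2984.
Long run: on the new AD curve, 2984 = 3480 − 4P gives P = 124.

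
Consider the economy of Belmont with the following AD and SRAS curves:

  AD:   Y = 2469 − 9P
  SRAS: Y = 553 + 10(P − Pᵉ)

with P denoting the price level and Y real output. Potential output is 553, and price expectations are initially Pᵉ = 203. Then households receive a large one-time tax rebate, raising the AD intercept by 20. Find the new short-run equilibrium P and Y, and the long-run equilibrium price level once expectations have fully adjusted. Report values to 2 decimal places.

AD shifts right: new AD is Y = 2489 − 9P. With Pᵉ = 203, SRAS is Y = 10P − 1477.
Short run: 2489 − 9P = 10P − 1477 gives 3966 = 19P, so P = 208.74 and Y = 2489 − 9P = 610.37.
Y = 610.37 is above potential 553; expectations adjust and SRAS shifts left until Y = 553.
Long run: on the new AD curve, 553 = 2489 − 9P gives P = 215.11.

Short run: P = 208.74, Y = 610.37. Long run: P = 215.11.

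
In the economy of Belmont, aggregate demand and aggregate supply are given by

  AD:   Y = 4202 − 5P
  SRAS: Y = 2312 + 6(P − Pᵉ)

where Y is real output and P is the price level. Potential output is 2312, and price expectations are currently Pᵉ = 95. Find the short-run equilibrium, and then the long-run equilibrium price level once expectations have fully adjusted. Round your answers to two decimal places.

Short run: P = 223.64, Y = 3083.82. Long run: P = 378.00.

Short run: with Pᵉ = 95, SRAS is Y = 1742 + 6P. Setting AD = SRAS gives 2460 = 11P, so P = 223.64 and Y = 4202 − 5P = 3083.82.
Output 3083.82 is above potential 2312, so over time expected prices rise and SRAS shifts left until Y returns to 2312.
Long run: Y = 2312 on the AD curve gives 2312 = 4202 − 5P, so P = 378.00.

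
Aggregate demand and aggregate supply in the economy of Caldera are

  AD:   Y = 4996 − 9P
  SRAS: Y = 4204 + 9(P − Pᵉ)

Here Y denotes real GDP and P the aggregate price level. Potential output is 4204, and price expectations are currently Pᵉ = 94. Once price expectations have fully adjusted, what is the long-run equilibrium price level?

Long-run P = 88

Short run: with Pᵉ = 94, SRAS is Y = 3358 + 9P. Setting AD = SRAS gives 1638 = 18P, so P = 91 and Y = 4996 − 9·91 = 4177.
Output 4177 is below potential 4204, so over time expected prices fall and SRAS shifts right until Y returns to 4204.
Long run: Y = 4204 on the AD curve gives 4204 = 4996 − 9P, so P = 88.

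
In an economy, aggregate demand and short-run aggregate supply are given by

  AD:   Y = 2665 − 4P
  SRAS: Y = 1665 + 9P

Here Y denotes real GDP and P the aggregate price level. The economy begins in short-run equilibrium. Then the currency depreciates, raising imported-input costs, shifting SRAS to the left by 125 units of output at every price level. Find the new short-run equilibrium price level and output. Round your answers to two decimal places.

This is a negative supply shock: SRAS shifts left.
New SRAS: Y = 1540 + 9P.
Set AD = SRAS: 2665 − 4P = 1540 + 9P, so 1125 = 13P and P = 86.54.
Substituting into AD, Y = 2318.85.

P = 86.54, Y = 2318.85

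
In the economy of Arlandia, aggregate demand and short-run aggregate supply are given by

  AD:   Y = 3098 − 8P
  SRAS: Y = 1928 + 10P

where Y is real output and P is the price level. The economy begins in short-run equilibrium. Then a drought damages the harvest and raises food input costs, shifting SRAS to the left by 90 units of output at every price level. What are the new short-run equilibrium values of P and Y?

This is a negative supply shock: SRAS shifts left.
New SRAS: Y = 1838 + 10P.
Set AD = SRAS: 3098 − 8P = 1838 + 10P, so 1260 = 18P and P = 70.
Y = 3098 − 8·70 = 2538.

P = 70, Y = 2538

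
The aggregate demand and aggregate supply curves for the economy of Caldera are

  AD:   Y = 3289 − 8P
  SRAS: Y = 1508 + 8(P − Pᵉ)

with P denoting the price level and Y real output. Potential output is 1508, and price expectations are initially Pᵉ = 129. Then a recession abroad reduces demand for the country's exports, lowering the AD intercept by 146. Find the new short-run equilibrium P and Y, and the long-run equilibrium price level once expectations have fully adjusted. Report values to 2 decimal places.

Short run: P = 166.69, Y = 1809.50. Long run: P = 204.38.

AD shifts left: new AD is Y = 3143 − 8P. With Pᵉ = 129, SRAS is Y = 476 + 8P.
Short run: 3143 − 8P = 476 + 8P gives 2667 = 16P, so P = 166.69 and Y = 3143 − 8P = 1809.50.
Y = 1809.50 is above potential 1508; expectations adjust and SRAS shifts left until Y = 1508.
Long run: on the new AD curve, 1508 = 3143 − 8P gives P = 204.38.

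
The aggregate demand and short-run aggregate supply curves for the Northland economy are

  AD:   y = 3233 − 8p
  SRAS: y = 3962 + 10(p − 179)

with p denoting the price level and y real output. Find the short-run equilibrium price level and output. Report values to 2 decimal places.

Write SRAS as y = 3962 + 10p − 1790 = 2172 + 10p.
Set AD = SRAS: 3233 − 8p = 2172 + 10p, so 1061 = 18p and p = 58.94.
Substituting into AD, y = 3233 − 8p = 2761.44.

p = 58.94, y = 2761.44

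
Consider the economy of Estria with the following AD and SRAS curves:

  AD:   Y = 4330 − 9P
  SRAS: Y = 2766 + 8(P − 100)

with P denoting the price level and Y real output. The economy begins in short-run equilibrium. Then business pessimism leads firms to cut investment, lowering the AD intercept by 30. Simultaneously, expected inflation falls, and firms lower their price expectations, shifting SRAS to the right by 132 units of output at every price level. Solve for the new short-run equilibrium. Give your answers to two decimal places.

After both shocks: AD is Y = 4300 − 9P and SRAS is Y = 2098 + 8P.
Setting them equal: 2202 = 17P, so P = 129.53.
Substituting into AD, Y = 3134.24.

P = 129.53, Y = 3134.24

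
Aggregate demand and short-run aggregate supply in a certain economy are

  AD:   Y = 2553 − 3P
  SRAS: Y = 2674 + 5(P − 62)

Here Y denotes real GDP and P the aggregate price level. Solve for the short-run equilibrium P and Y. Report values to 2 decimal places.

Write SRAS as Y = 2674 + 5P − 310 = 2364 + 5P.
Set AD = SRAS: 2553 − 3P = 2364 + 5P, so 189 = 8P and P = 23.63.
Substituting into AD, Y = 2553 − 3P = 2482.13.

P = 23.63, Y = 2482.13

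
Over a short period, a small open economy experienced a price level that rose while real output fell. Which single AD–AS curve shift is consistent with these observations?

P rose and Y fell. An AD shift moves P and Y in the same direction; an SRAS shift moves them in opposite directions.
Here P and Y moved in opposite directions, so the SRAS curve shifted.
Since Y fell, SRAS shifted left.

SRAS shifted left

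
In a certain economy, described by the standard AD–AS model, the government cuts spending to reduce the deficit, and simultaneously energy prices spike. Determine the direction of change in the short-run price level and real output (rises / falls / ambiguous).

The first event is a negative demand shock: AD shifts left, which by itself pushes P down and Y down.
The second is an adverse supply shock: SRAS shifts left, which by itself pushes P up and Y down.
The two shocks push P in opposite directions, so the effect on P is ambiguous. Both shocks push Y down, so Y falls.

Price level: ambiguous; output: falls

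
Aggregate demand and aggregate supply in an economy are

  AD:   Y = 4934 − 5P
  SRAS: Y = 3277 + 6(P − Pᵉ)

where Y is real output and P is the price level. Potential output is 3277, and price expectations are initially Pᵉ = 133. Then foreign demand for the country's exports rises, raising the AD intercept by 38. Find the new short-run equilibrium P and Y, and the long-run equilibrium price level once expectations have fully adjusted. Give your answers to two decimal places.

AD shifts right: new AD is Y = 4972 − 5P. With Pᵉ = 133, SRAS is Y = 2479 + 6P.
Short run: 4972 − 5P = 2479 + 6P gives 2493 = 11P, so P = 226.64 and Y = 4972 − 5P = 3838.82.
Y = 3838.82 is above potential 3277; expectations adjust and SRAS shifts left until Y = 3277.
Long run: on the new AD curve, 3277 = 4972 − 5P gives P = 339.00.

Short run: P = 226.64, Y = 3838.82. Long run: P = 339.00.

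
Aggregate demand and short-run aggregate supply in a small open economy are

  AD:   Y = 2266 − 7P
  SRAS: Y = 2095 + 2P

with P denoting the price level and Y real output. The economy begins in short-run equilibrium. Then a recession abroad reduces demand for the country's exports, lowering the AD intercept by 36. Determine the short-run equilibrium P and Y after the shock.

P = 15, Y = 2125

This is a negative demand shock: AD shifts left.
New AD: Y = 2230 − 7P.
Set AD = SRAS: 2230 − 7P = 2095 + 2P, so 135 = 9P and P = 15.
Y = 2230 − 7·15 = 2125.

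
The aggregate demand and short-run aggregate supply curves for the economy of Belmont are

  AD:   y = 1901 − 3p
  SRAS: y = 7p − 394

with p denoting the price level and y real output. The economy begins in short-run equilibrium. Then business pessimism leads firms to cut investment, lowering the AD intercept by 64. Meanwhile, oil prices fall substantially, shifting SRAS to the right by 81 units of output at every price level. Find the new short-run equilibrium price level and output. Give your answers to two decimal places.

After both shocks: AD is y = 1837 − 3p and SRAS is y = 7p − 313.
Setting them equal: 2150 = 10p, so p = 215.00.
Substituting into AD, y = 1192.00.

p = 215.00, y = 1192.00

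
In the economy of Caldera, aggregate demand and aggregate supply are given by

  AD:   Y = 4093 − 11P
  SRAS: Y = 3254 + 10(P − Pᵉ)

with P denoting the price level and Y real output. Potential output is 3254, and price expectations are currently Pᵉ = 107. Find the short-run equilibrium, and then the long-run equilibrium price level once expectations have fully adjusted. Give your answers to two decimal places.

Short run: P = 90.90, Y = 3093.05. Long run: P = 76.27.

Short run: with Pᵉ = 107, SRAS is Y = 2184 + 10P. Setting AD = SRAS gives 1909 = 21P, so P = 90.90 and Y = 4093 − 11P = 3093.05.
Output 3093.05 is below potential 3254, so over time expected prices fall and SRAS shifts right until Y returns to 3254.
Long run: Y = 3254 on the AD curve gives 3254 = 4093 − 11P, so P = 76.27.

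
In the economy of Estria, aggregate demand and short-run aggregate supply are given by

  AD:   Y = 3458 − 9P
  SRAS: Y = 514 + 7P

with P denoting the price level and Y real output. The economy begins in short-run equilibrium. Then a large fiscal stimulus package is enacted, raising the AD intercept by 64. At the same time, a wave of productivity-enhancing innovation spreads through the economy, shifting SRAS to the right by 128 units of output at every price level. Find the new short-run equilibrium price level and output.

After both shocks: AD is Y = 3522 − 9P and SRAS is Y = 642 + 7P.
Setting them equal: 2880 = 16P, so P = 180.
Y = 3522 − 9·180 = 1902.

P = 180, Y = 1902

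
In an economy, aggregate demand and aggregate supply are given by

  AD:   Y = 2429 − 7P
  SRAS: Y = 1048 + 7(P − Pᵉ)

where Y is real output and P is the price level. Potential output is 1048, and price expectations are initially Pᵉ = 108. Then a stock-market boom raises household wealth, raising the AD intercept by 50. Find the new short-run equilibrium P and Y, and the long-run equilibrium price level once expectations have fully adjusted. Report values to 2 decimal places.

Short run: P = 156.21, Y = 1385.50. Long run: P = 204.43.

AD shifts right: new AD is Y = 2479 − 7P. With Pᵉ = 108, SRAS is Y = 292 + 7P.
Short run: 2479 − 7P = 292 + 7P gives 2187 = 14P, so P = 156.21 and Y = 2479 − 7P = 1385.50.
Y = 1385.50 is above potential 1048; expectations adjust and SRAS shifts left until Y = 1048.
Long run: on the new AD curve, 1048 = 2479 − 7P gives P = 204.43.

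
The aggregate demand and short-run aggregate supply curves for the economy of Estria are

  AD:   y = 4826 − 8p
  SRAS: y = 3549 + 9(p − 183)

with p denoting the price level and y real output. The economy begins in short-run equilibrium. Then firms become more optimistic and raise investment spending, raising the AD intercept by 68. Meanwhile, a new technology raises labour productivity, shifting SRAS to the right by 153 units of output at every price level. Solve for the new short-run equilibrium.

p = 167, y = 3558

After both shocks: AD is y = 4894 − 8p and SRAS is y = 2055 + 9p.
Setting them equal: 2839 = 17p, so p = 167.
y = 4894 − 8·167 = 3558.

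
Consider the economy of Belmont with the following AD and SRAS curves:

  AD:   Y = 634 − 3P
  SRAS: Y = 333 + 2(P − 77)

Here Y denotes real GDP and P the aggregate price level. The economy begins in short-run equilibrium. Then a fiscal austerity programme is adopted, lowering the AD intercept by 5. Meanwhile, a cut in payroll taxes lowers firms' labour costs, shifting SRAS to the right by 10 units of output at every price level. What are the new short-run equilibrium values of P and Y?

After both shocks: AD is Y = 629 − 3P and SRAS is Y = 189 + 2P.
Setting them equal: 440 = 5P, so P = 88.
Y = 629 − 3·88 = 365.

P = 88, Y = 365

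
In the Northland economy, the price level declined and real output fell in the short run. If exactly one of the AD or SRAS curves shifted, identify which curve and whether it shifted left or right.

P fell and Y fell. An AD shift moves P and Y in the same direction; an SRAS shift moves them in opposite directions.
Here P and Y moved in the same direction, so the AD curve shifted.
Since Y fell, AD shifted left.

AD shifted left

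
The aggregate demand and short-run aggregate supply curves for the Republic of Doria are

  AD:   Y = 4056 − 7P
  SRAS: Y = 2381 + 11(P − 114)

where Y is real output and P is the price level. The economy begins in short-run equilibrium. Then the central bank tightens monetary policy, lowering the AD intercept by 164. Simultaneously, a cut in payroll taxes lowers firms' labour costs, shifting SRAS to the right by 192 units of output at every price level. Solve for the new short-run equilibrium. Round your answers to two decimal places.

P = 142.94, Y = 2891.39

After both shocks: AD is Y = 3892 − 7P and SRAS is Y = 1319 + 11P.
Setting them equal: 2573 = 18P, so P = 142.94.
Substituting into AD, Y = 2891.39.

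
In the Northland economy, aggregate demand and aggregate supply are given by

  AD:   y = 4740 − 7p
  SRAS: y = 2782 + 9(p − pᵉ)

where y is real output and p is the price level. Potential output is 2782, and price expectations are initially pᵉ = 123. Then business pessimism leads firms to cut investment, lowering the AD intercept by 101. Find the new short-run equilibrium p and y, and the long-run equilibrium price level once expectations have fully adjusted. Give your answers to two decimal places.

AD shifts left: new AD is y = 4639 − 7p. With pᵉ = 123, SRAS is y = 1675 + 9p.
Short run: 4639 − 7p = 1675 + 9p gives 2964 = 16p, so p = 185.25 and y = 4639 − 7p = 3342.25.
y = 3342.25 is above potential 2782; expectations adjust and SRAS shifts left until y = 2782.
Long run: on the new AD curve, 2782 = 4639 − 7p gives p = 265.29.

Short run: p = 185.25, y = 3342.25. Long run: p = 265.29.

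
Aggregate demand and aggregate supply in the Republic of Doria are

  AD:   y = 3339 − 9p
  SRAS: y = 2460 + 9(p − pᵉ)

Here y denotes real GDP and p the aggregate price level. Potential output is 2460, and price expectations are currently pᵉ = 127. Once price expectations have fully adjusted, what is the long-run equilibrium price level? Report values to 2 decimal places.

Short run: with pᵉ = 127, SRAS is y = 1317 + 9p. Setting AD = SRAS gives 2022 = 18p, so p = 112.33 and y = 3339 − 9p = 2328.00.
Output 2328.00 is below potential 2460, so over time expected prices fall and SRAS shifts right until y returns to 2460.
Long run: y = 2460 on the AD curve gives 2460 = 3339 − 9p, so p = 97.67.

Long-run p = 97.67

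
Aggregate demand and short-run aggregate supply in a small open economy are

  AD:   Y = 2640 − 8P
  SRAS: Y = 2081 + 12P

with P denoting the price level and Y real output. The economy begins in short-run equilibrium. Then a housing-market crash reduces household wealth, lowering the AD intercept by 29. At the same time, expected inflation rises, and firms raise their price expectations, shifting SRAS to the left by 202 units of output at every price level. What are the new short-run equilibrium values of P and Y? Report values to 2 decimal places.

After both shocks: AD is Y = 2611 − 8P and SRAS is Y = 1879 + 12P.
Setting them equal: 732 = 20P, so P = 36.60.
Substituting into AD, Y = 2318.20.

P = 36.60, Y = 2318.20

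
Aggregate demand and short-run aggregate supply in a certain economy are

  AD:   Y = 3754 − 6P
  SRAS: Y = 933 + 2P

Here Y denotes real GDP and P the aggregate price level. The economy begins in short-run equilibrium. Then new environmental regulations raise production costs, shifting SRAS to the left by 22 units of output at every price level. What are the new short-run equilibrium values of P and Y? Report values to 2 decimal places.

This is a negative supply shock: SRAS shifts left.
New SRAS: Y = 911 + 2P.
Set AD = SRAS: 3754 − 6P = 911 + 2P, so 2843 = 8P and P = 355.38.
Substituting into AD, Y = 1621.75.

P = 355.38, Y = 1621.75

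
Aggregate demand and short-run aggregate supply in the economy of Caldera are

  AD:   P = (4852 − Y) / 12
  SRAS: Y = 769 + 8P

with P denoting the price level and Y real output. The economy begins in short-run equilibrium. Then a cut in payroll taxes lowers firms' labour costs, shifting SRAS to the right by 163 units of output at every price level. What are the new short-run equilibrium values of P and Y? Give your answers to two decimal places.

P = 196.00, Y = 2500.00

This is a positive supply shock: SRAS shifts right.
New SRAS: Y = 932 + 8P.
Set AD = SRAS: 4852 − 12P = 932 + 8P, so 3920 = 20P and P = 196.00.
Substituting into AD, Y = 2500.00.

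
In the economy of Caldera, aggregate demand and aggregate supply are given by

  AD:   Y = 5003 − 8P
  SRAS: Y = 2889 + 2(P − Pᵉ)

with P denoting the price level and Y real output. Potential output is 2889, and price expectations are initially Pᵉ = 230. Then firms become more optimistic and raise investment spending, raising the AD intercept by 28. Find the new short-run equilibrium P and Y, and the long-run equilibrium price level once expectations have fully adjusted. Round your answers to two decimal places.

AD shifts right: new AD is Y = 5031 − 8P. With Pᵉ = 230, SRAS is Y = 2429 + 2P.
Short run: 5031 − 8P = 2429 + 2P gives 2602 = 10P, so P = 260.20 and Y = 5031 − 8P = 2949.40.
Y = 2949.40 is above potential 2889; expectations adjust and SRAS shifts left until Y = 2889.
Long run: on the new AD curve, 2889 = 5031 − 8P gives P = 267.75.

Short run: P = 260.20, Y = 2949.40. Long run: P = 267.75.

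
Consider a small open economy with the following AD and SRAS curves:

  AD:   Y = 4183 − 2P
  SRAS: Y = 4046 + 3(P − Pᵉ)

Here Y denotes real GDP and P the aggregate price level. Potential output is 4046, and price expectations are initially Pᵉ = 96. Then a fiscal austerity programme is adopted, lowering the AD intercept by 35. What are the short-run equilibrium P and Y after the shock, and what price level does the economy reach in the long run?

Short run: P = 78, Y = 3992. Long run: P = 51.

AD shifts left: new AD is Y = 4148 − 2P. With Pᵉ = 96, SRAS is Y = 3758 + 3P.
Short run: 4148 − 2P = 3758 + 3P gives 390 = 5P, so P = 78 and Y = 4148 − 2·78 = 3992.
Y = 3992 is below potential 4046; expectations adjust and SRAS shifts right until Y = 4046.
Long run: on the new AD curve, 4046 = 4148 − 2P gives P = 51.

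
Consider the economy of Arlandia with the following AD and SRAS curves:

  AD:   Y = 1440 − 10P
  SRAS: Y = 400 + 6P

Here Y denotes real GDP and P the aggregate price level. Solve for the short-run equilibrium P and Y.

P = 65, Y = 790

Set AD = SRAS: 1440 − 10P = 400 + 6P, so 1040 = 16P and P = 65.
Then Y = 1440 − 10·65 = 790.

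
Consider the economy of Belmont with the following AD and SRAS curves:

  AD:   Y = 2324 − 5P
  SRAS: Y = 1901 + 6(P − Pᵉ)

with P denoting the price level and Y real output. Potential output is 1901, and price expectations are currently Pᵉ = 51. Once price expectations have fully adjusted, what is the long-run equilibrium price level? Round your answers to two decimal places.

Short run: with Pᵉ = 51, SRAS is Y = 1595 + 6P. Setting AD = SRAS gives 729 = 11P, so P = 66.27 and Y = 2324 − 5P = 1992.64.
Output 1992.64 is above potential 1901, so over time expected prices rise and SRAS shifts left until Y returns to 1901.
Long run: Y = 1901 on the AD curve gives 1901 = 2324 − 5P, so P = 84.60.

Long-run P = 84.60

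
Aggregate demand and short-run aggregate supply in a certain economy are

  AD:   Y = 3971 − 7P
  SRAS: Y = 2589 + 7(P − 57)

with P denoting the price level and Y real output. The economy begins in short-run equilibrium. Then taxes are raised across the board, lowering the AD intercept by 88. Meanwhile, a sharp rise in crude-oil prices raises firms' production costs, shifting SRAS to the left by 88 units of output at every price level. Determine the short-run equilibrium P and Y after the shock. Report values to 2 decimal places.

P = 127.21, Y = 2992.50

After both shocks: AD is Y = 3883 − 7P and SRAS is Y = 2102 + 7P.
Setting them equal: 1781 = 14P, so P = 127.21.
Substituting into AD, Y = 2992.50.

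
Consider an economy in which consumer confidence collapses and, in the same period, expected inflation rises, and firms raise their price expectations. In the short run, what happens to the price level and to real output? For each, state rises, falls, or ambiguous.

Price level: ambiguous; output: falls

The first event is a negative demand shock: AD shifts left, which by itself pushes P down and Y down.
The second is an adverse supply shock: SRAS shifts left, which by itself pushes P up and Y down.
The two shocks push P in opposite directions, so the effect on P is ambiguous. Both shocks push Y down, so Y falls.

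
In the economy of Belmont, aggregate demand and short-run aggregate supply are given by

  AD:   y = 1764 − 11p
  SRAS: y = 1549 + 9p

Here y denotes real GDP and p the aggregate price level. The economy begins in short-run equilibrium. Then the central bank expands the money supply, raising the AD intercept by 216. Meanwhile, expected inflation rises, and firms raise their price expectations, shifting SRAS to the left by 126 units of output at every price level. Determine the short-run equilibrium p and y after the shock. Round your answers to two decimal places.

After both shocks: AD is y = 1980 − 11p and SRAS is y = 1423 + 9p.
Setting them equal: 557 = 20p, so p = 27.85.
Substituting into AD, y = 1673.65.

p = 27.85, y = 1673.65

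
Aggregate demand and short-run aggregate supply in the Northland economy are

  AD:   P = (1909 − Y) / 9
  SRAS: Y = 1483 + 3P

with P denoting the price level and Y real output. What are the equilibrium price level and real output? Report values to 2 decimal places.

Rearrange AD to Y = 1909 − 9P.
Set AD = SRAS: 1909 − 9P = 1483 + 3P, so 426 = 12P and P = 35.50.
Substituting into AD, Y = 1909 − 9P = 1589.50.

P = 35.50, Y = 1589.50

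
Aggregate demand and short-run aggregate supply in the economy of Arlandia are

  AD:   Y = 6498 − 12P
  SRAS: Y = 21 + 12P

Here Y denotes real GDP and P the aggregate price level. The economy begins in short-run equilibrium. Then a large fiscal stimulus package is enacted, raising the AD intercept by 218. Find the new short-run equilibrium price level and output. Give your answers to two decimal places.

P = 278.96, Y = 3368.50

This is a positive demand shock: AD shifts right.
New AD: Y = 6716 − 12P.
Set AD = SRAS: 6716 − 12P = 21 + 12P, so 6695 = 24P and P = 278.96.
Substituting into AD, Y = 3368.50.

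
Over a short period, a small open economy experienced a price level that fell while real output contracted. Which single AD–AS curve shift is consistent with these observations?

AD shifted left

P fell and Y fell. An AD shift moves P and Y in the same direction; an SRAS shift moves them in opposite directions.
Here P and Y moved in the same direction, so the AD curve shifted.
Since Y fell, AD shifted left.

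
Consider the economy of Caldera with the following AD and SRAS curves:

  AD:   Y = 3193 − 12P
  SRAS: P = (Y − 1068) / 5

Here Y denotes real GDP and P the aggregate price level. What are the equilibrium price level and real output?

Rearrange SRAS to Y = 1068 + 5P.
Set AD = SRAS: 3193 − 12P = 1068 + 5P, so 2125 = 17P and P = 125.
Then Y = 3193 − 12·125 = 1693.

P = 125, Y = 1693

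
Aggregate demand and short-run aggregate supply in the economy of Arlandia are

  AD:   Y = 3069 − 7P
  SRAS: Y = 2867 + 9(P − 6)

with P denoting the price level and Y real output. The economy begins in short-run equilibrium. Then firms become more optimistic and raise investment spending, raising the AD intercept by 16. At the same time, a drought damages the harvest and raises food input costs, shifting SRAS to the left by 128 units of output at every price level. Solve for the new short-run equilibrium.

After both shocks: AD is Y = 3085 − 7P and SRAS is Y = 2685 + 9P.
Setting them equal: 400 = 16P, so P = 25.
Y = 3085 − 7·25 = 2910.

P = 25, Y = 2910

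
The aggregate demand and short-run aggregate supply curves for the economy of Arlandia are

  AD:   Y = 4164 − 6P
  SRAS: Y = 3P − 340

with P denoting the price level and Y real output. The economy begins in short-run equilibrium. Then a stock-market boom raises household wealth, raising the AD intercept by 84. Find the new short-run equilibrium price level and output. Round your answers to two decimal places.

This is a positive demand shock: AD shifts right.
New AD: Y = 4248 − 6P.
Set AD = SRAS: 4248 − 6P = 3P − 340, so 4588 = 9P and P = 509.78.
Substituting into AD, Y = 1189.33.

P = 509.78, Y = 1189.33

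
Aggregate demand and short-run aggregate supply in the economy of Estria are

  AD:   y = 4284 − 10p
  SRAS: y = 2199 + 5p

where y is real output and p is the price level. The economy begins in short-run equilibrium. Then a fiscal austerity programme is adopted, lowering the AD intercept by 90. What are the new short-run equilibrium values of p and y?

This is a negative demand shock: AD shifts left.
New AD: y = 4194 − 10p.
Set AD = SRAS: 4194 − 10p = 2199 + 5p, so 1995 = 15p and p = 133.
y = 4194 − 10·133 = 2864.

p = 133, y = 2864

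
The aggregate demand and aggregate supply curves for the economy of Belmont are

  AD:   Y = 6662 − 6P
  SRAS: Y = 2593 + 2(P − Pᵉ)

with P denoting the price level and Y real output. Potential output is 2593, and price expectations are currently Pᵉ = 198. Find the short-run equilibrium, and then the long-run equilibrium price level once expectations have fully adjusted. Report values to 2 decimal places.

Short run: with Pᵉ = 198, SRAS is Y = 2197 + 2P. Setting AD = SRAS gives 4465 = 8P, so P = 558.13 and Y = 6662 − 6P = 3313.25.
Output 3313.25 is above potential 2593, so over time expected prices rise and SRAS shifts left until Y returns to 2593.
Long run: Y = 2593 on the AD curve gives 2593 = 6662 − 6P, so P = 678.17.

Short run: P = 558.13, Y = 3313.25. Long run: P = 678.17.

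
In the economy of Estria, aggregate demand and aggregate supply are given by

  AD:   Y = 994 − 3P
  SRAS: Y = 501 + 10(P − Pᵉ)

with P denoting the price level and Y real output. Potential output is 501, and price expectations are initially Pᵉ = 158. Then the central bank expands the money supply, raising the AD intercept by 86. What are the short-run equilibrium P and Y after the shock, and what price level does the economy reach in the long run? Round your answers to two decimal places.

AD shifts right: new AD is Y = 1080 − 3P. With Pᵉ = 158, SRAS is Y = 10P − 1079.
Short run: 1080 − 3P = 10P − 1079 gives 2159 = 13P, so P = 166.08 and Y = 1080 − 3P = 581.77.
Y = 581.77 is above potential 501; expectations adjust and SRAS shifts left until Y = 501.
Long run: on the new AD curve, 501 = 1080 − 3P gives P = 193.00.

Short run: P = 166.08, Y = 581.77. Long run: P = 193.00.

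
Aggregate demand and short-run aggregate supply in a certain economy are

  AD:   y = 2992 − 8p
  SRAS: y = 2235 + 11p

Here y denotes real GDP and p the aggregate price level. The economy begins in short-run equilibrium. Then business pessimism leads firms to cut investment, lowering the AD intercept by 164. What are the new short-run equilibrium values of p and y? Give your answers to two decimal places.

This is a negative demand shock: AD shifts left.
New AD: y = 2828 − 8p.
Set AD = SRAS: 2828 − 8p = 2235 + 11p, so 593 = 19p and p = 31.21.
Substituting into AD, y = 2578.32.

p = 31.21, y = 2578.32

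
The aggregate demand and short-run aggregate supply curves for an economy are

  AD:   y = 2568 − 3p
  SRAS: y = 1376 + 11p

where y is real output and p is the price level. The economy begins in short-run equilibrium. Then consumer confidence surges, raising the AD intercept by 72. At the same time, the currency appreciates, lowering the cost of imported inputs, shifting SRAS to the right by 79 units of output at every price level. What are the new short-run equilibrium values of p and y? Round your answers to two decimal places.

After both shocks: AD is y = 2640 − 3p and SRAS is y = 1455 + 11p.
Setting them equal: 1185 = 14p, so p = 84.64.
Substituting into AD, y = 2386.07.

p = 84.64, y = 2386.07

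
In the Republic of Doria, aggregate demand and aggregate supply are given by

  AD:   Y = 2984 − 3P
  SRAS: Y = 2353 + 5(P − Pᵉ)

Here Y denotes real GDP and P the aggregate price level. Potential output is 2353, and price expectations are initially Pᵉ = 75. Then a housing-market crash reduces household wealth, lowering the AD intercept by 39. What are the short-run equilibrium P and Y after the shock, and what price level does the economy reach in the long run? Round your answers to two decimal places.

Short run: P = 120.88, Y = 2582.38. Long run: P = 197.33.

AD shifts left: new AD is Y = 2945 − 3P. With Pᵉ = 75, SRAS is Y = 1978 + 5P.
Short run: 2945 − 3P = 1978 + 5P gives 967 = 8P, so P = 120.88 and Y = 2945 − 3P = 2582.38.
Y = 2582.38 is above potential 2353; expectations adjust and SRAS shifts left until Y = 2353.
Long run: on the new AD curve, 2353 = 2945 − 3P gives P = 197.33.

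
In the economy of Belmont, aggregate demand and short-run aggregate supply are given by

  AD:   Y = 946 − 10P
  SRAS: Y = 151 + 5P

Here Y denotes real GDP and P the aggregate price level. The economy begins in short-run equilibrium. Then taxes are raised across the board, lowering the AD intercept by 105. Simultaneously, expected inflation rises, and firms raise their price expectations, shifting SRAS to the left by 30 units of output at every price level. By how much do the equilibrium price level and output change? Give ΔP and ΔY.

After both shocks: AD is Y = 841 − 10P and SRAS is Y = 121 + 5P.
Setting them equal: 720 = 15P, so P = 48.
Y = 841 − 10·48 = 361.
Initially P = 53, Y = 416, so ΔP = -5 and ΔY = -55.

ΔP = -5, ΔY = -55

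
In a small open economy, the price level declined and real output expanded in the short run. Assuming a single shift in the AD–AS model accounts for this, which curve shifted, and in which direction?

SRAS shifted right

P fell and Y rose. An AD shift moves P and Y in the same direction; an SRAS shift moves them in opposite directions.
Here P and Y moved in opposite directions, so the SRAS curve shifted.
Since Y rose, SRAS shifted right.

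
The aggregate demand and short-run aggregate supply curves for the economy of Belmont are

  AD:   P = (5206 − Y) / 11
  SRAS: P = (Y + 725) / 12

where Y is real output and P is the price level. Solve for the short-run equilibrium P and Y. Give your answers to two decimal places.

Rearrange AD to Y = 5206 − 11P.
Rearrange SRAS to Y = 12P − 725.
Set AD = SRAS: 5206 − 11P = 12P − 725, so 5931 = 23P and P = 257.87.
Substituting into AD, Y = 5206 − 11P = 2369.43.

P = 257.87, Y = 2369.43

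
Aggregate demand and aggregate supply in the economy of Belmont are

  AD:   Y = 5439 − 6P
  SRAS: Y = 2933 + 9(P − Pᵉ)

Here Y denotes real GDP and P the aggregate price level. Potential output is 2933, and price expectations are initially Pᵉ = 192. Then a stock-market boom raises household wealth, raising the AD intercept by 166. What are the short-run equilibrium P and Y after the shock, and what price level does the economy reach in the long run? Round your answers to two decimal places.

AD shifts right: new AD is Y = 5605 − 6P. With Pᵉ = 192, SRAS is Y = 1205 + 9P.
Short run: 5605 − 6P = 1205 + 9P gives 4400 = 15P, so P = 293.33 and Y = 5605 − 6P = 3845.00.
Y = 3845.00 is above potential 2933; expectations adjust and SRAS shifts left until Y = 2933.
Long run: on the new AD curve, 2933 = 5605 − 6P gives P = 445.33.

Short run: P = 293.33, Y = 3845.00. Long run: P = 445.33.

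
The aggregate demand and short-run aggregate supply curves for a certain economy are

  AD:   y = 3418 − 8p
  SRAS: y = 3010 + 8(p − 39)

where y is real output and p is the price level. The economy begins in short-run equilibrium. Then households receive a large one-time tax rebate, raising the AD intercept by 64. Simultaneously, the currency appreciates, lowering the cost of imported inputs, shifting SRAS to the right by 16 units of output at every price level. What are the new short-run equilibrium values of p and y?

After both shocks: AD is y = 3482 − 8p and SRAS is y = 2714 + 8p.
Setting them equal: 768 = 16p, so p = 48.
y = 3482 − 8·48 = 3098.

p = 48, y = 3098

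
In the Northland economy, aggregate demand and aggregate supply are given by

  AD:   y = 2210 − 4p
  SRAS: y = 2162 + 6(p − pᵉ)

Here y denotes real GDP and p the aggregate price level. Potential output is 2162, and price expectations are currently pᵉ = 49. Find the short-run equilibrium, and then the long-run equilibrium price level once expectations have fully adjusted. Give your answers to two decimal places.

Short run: with pᵉ = 49, SRAS is y = 1868 + 6p. Setting AD = SRAS gives 342 = 10p, so p = 34.20 and y = 2210 − 4p = 2073.20.
Output 2073.20 is below potential 2162, so over time expected prices fall and SRAS shifts right until y returns to 2162.
Long run: y = 2162 on the AD curve gives 2162 = 2210 − 4p, so p = 12.00.

Short run: p = 34.20, y = 2073.20. Long run: p = 12.00.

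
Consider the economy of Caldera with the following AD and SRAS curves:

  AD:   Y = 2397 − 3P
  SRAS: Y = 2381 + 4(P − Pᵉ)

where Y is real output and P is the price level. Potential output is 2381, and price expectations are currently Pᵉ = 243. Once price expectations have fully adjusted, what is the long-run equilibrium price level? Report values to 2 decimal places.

Long-run P = 5.33

Short run: with Pᵉ = 243, SRAS is Y = 1409 + 4P. Setting AD = SRAS gives 988 = 7P, so P = 141.14 and Y = 2397 − 3P = 1973.57.
Output 1973.57 is below potential 2381, so over time expected prices fall and SRAS shifts right until Y returns to 2381.
Long run: Y = 2381 on the AD curve gives 2381 = 2397 − 3P, so P = 5.33.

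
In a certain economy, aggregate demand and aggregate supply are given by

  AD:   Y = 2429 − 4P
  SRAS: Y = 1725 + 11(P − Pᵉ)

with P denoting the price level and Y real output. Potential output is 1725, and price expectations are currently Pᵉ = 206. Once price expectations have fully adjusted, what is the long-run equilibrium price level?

Long-run P = 176

Short run: with Pᵉ = 206, SRAS is Y = 11P − 541. Setting AD = SRAS gives 2970 = 15P, so P = 198 and Y = 2429 − 4·198 = 1637.
Output 1637 is below potential 1725, so over time expected prices fall and SRAS shifts right until Y returns to 1725.
Long run: Y = 1725 on the AD curve gives 1725 = 2429 − 4P, so P = 176.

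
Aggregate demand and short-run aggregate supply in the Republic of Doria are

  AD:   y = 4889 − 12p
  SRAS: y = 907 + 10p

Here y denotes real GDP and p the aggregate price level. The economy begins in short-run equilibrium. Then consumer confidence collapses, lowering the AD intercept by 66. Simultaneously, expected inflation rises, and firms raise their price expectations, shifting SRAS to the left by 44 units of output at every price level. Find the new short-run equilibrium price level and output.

p = 180, y = 2663

After both shocks: AD is y = 4823 − 12p and SRAS is y = 863 + 10p.
Setting them equal: 3960 = 22p, so p = 180.
y = 4823 − 12·180 = 2663.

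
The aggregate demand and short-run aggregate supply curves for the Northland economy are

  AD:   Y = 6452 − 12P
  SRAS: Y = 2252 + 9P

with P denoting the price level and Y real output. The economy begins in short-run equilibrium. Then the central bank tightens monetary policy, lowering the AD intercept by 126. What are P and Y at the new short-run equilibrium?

P = 194, Y = 3998

This is a negative demand shock: AD shifts left.
New AD: Y = 6326 − 12P.
Set AD = SRAS: 6326 − 12P = 2252 + 9P, so 4074 = 21P and P = 194.
Y = 6326 − 12·194 = 3998.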